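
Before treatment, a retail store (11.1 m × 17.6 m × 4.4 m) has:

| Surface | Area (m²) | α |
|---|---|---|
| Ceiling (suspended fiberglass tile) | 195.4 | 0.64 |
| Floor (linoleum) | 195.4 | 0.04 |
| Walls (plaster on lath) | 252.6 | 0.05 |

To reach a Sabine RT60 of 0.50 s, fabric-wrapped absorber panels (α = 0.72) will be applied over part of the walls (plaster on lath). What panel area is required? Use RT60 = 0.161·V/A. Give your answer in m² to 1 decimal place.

Summing Sᵢαᵢ: 125.056 + 7.816 + 12.630 → A₁ = 145.502 sabins.
V = 859.584 m³. Target absorption A₂ = 0.161 × 859.584 / 0.50 = 276.786 sabins.
Absorption to add: 276.786 − 145.502 = 131.284 sabins.
Each m² of panel replacing the walls (plaster on lath) adds (0.72 − 0.05) = 0.67 sabins.
Area = ΔA/Δα = 131.284/0.67 = 195.9 m².

195.9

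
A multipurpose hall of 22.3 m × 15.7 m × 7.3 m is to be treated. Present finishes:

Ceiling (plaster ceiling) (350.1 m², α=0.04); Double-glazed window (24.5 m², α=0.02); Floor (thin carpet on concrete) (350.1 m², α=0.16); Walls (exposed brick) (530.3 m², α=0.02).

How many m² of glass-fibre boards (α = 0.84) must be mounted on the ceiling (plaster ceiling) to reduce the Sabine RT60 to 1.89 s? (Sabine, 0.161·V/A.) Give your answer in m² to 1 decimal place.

A₁ = Σ Sᵢαᵢ = 350.1×0.04 + 24.5×0.02 + 350.1×0.16 + 530.3×0.02 = 81.116 sabins.
Required A₂ = 0.161·2555.803/1.89 = 217.717 sabins.
ΔA needed = 217.717 − 81.116 = 136.601 sabins.
Net gain per m²: Δα = 0.84 − 0.04 = 0.80.
Area = ΔA/Δα = 136.601/0.80 = 170.8 m².

170.8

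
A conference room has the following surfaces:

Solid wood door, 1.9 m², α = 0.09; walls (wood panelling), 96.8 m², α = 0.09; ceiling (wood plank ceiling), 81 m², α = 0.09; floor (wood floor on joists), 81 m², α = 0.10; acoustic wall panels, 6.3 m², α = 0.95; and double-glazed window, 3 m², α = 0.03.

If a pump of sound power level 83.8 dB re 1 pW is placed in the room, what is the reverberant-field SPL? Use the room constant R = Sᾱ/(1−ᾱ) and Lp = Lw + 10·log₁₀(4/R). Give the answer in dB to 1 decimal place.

74.5 dB

A = 30.348 sabins; S = 270.0 m².
ᾱ = 0.1124, so room constant R = A/(1−ᾱ) = 34.191 m².
Lp = Lw + 10 log₁₀(4/R) = 83.8 -9.32 = 74.5 dB.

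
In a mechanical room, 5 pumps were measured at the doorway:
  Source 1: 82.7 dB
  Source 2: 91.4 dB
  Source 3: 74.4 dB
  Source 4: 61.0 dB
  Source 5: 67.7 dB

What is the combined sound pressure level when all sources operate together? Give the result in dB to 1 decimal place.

92.0 dB

Converting to relative power and adding: 10^(82.7/10) + 10^(91.4/10) + 10^(74.4/10) + 10^(61.0/10) + 10^(67.7/10) = 1.601e+09.
L_total = 10·log₁₀(1.601e+09) = 92.0 dB.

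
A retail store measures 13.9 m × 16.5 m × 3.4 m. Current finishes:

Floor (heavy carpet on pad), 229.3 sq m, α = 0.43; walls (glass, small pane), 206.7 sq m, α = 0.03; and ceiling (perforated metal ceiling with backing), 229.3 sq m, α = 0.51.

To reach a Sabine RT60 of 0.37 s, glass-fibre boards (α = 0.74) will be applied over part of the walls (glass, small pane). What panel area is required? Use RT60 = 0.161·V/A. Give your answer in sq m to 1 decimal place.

165.6

Equivalent absorption area: A₁ = 229.3×0.43 + 206.7×0.03 + 229.3×0.51 = 221.743 sq m.
V = 779.79 m³. Target absorption A₂ = 0.161 × 779.79 / 0.37 = 339.314 sabins.
ΔA needed = 339.314 − 221.743 = 117.571 sabins.
Each sq m of panel replacing the walls (glass, small pane) adds (0.74 − 0.03) = 0.71 sabins.
Area = ΔA/Δα = 117.571/0.71 = 165.6 sq m.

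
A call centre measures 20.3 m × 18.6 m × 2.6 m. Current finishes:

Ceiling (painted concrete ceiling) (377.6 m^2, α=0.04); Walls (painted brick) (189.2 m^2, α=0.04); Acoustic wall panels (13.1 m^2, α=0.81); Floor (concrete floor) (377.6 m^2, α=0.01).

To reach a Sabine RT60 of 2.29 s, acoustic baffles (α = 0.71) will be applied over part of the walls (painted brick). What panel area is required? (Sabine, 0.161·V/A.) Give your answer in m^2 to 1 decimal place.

47.7

Equivalent absorption area: A₁ = 377.6*0.04 + 189.2*0.04 + 13.1*0.81 + 377.6*0.01 = 37.059 m^2.
Required A₂ = 0.161·981.708/2.29 = 69.020 sabins.
Absorption to add: 69.020 − 37.059 = 31.961 sabins.
Each m^2 of panel replacing the walls (painted brick) adds (0.71 − 0.04) = 0.67 sabins.
Panel area = 31.961 / 0.67 = 47.7 m^2.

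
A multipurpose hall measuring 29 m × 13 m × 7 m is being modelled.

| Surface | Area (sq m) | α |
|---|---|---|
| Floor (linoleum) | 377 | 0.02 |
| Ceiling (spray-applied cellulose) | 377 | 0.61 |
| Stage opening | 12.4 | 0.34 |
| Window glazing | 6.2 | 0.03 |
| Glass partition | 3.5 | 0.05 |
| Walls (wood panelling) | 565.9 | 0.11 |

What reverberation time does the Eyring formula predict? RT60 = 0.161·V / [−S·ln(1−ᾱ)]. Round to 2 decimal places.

1.23 s

Total surface area S = 377 + 377 + 12.4 + 6.2 + 3.5 + 565.9 = 1342.0 sq m.
Σ(Sᵢαᵢ) = 377×0.02 + 377×0.61 + 12.4×0.34 + 6.2×0.03 + 3.5×0.05 + 565.9×0.11 = 304.336.
Mean coefficient ᾱ = A/S = 0.2268.
−S·ln(1−ᾱ) = −1342.0 × ln(1 − 0.2268) = 345.186.
V = 29 × 13 × 7 = 2639 m³.
T = 0.161·V/[−S·ln(1−ᾱ)] = 0.161·2639/345.186 = 1.23 s.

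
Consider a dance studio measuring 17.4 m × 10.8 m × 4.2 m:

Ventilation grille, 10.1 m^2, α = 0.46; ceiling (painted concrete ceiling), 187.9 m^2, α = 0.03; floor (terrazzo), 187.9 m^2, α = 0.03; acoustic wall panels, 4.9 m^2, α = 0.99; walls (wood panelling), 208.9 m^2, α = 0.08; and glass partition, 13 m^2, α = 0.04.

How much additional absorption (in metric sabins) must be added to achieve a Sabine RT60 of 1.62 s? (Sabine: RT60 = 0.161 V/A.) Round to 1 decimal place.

40.4 sabins

Equivalent absorption area: A₁ = 10.1·0.46 + 187.9·0.03 + 187.9·0.03 + 4.9·0.99 + 208.9·0.08 + 13·0.04 = 38.003 m^2.
Target A₂ = 0.161·789.264/1.62 = 78.439 sabins (V = 789.264 m³).
ΔA = A₂ − A₁ = 78.439 − 38.003 = 40.4 sabins.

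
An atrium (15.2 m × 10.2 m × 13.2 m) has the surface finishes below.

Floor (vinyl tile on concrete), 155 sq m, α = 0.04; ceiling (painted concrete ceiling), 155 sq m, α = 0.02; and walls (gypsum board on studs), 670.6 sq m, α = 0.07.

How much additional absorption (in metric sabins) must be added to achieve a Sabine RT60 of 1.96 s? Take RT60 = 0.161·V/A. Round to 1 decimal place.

Total absorption A₁ = 155·0.04 + 155·0.02 + 670.6·0.07
  = 6.200 + 3.100 + 46.942 = 56.242 sq m sabins.
V = 2046.528 m³. Required absorption A₂ = 0.161 × 2046.528 / 1.96 = 168.108 sabins.
Shortfall: 168.108 − 56.242 = 111.9 sabins.

111.9 sabins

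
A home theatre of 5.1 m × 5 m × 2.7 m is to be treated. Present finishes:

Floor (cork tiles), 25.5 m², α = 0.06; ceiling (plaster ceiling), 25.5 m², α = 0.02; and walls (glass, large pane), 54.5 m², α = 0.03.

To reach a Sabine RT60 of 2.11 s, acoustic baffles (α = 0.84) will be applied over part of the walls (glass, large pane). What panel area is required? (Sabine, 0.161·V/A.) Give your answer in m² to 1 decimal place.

Total absorption A₁ = 25.5·0.06 + 25.5·0.02 + 54.5·0.03
  = 1.530 + 0.510 + 1.635 = 3.675 m² sabins.
Required A₂ = 0.161·68.85/2.11 = 5.253 sabins.
Absorption to add: 5.253 − 3.675 = 1.578 sabins.
Each m² of panel replacing the walls (glass, large pane) adds (0.84 − 0.03) = 0.81 sabins.
Area = ΔA/Δα = 1.578/0.81 = 1.9 m².

1.9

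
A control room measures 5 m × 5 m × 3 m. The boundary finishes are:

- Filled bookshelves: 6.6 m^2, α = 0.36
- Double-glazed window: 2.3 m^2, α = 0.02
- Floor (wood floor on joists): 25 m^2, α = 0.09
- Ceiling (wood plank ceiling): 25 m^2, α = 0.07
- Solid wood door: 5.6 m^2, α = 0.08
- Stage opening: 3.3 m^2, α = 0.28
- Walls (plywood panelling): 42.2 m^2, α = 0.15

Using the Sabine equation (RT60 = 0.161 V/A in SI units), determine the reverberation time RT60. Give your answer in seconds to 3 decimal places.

Equivalent absorption area: A = 6.6×0.36 + 2.3×0.02 + 25×0.09 + 25×0.07 + 5.6×0.08 + 3.3×0.28 + 42.2×0.15 = 14.124 m^2.
V = 5·5·3 = 75 m³.
RT60 = 0.161 · V / A = 0.161 × 75 / 14.124 = 0.855 s.

0.855 sec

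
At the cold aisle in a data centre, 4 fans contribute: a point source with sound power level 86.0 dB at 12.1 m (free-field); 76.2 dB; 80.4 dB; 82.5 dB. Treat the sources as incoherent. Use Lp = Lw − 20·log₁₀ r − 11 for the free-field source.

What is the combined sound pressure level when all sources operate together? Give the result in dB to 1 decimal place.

Source at 12.1 m: Lp = 86.0 − 20·log₁₀(12.1) − 11 = 53.3 dB.
Converting to relative power and adding: 10^(53.3/10) + 10^(76.2/10) + 10^(80.4/10) + 10^(82.5/10) = 3.294e+08.
Combined level = 10 log₁₀(3.294e+08) = 85.2 dB.

85.2 dB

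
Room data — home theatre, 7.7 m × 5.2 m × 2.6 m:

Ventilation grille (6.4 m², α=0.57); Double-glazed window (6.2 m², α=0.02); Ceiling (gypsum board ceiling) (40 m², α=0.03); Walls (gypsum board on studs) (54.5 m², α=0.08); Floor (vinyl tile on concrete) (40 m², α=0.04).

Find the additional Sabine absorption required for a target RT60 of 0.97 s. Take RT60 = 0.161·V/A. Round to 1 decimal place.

A₁ = Σ Sᵢαᵢ = 6.4*0.57 + 6.2*0.02 + 40*0.03 + 54.5*0.08 + 40*0.04 = 10.932 sabins.
Target A₂ = 0.161·104.104/0.97 = 17.279 sabins (V = 104.104 m³).
ΔA = A₂ − A₁ = 17.279 − 10.932 = 6.3 sabins.

6.3 sabins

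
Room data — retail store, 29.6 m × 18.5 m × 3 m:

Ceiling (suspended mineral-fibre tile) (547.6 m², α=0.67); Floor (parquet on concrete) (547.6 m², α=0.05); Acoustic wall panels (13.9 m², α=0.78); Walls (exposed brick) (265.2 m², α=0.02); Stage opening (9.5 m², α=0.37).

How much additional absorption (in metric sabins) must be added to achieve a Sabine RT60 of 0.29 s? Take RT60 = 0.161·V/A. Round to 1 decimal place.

498.1 sabins

Total absorption A₁ = 547.6·0.67 + 547.6·0.05 + 13.9·0.78 + 265.2·0.02 + 9.5·0.37
  = 366.892 + 27.380 + 10.842 + 5.304 + 3.515 = 413.933 m² sabins.
For T = 0.29 s, need A₂ = 0.161·V/T = 0.161·1642.8/0.29 = 912.037 sabins.
Shortfall: 912.037 − 413.933 = 498.1 sabins.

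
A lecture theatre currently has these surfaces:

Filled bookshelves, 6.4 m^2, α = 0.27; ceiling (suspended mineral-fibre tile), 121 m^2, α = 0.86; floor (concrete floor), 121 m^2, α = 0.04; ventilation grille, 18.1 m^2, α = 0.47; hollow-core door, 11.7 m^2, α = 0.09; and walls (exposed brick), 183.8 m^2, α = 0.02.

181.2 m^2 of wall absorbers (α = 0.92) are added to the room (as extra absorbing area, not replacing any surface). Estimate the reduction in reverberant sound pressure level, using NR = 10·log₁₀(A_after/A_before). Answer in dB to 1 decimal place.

3.7 dB

Total absorption A_before = 6.4*0.27 + 121*0.86 + 121*0.04 + 18.1*0.47 + 11.7*0.09 + 183.8*0.02
  = 1.728 + 104.060 + 4.840 + 8.507 + 1.053 + 3.676 = 123.864 m^2 sabins.
Treatment contributes 181.2·0.92 = 166.704 sabins.
New total A_after = 290.568 sabins.
NR = 10·log₁₀(290.568/123.864) = 3.7 dB.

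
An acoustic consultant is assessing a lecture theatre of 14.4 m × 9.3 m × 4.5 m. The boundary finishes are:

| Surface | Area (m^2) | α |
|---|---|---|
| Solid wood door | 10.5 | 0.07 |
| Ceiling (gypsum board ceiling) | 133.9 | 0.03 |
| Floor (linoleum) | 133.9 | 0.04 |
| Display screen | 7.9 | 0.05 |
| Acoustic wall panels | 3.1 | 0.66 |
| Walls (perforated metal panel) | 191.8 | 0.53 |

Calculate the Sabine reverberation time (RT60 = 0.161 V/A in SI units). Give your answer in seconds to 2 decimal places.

A = Σ Sᵢαᵢ = 10.5·0.07 + 133.9·0.03 + 133.9·0.04 + 7.9·0.05 + 3.1·0.66 + 191.8·0.53 = 114.203 sabins.
Volume V = 14.4 × 9.3 × 4.5 = 602.64 m³.
Sabine: RT60 = 0.161 × 602.64 / 114.203 = 0.85 s.

0.85 s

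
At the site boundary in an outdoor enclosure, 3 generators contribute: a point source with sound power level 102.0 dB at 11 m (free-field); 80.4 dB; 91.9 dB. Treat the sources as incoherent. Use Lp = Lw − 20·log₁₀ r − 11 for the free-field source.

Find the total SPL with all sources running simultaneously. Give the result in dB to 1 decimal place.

Source at 11 m: Lp = 102.0 − 20·log₁₀(11) − 11 = 70.2 dB.
Converting to relative power and adding: 10^(70.2/10) + 10^(80.4/10) + 10^(91.9/10) = 1.669e+09.
Back to dB: 10·log₁₀ Σ = 92.2 dB.

92.2 dB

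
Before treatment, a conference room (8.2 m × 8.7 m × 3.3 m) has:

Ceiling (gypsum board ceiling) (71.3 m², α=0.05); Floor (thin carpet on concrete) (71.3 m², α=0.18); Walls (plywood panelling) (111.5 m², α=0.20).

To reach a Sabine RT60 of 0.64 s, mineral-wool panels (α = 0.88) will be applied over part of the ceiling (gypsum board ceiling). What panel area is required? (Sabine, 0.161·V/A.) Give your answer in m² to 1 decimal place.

24.7

A₁ = Σ Sᵢαᵢ = 71.3·0.05 + 71.3·0.18 + 111.5·0.20 = 38.699 sabins.
Required A₂ = 0.161·235.422/0.64 = 59.223 sabins.
ΔA needed = 59.223 − 38.699 = 20.524 sabins.
Net gain per m²: Δα = 0.88 − 0.05 = 0.83.
Area = ΔA/Δα = 20.524/0.83 = 24.7 m².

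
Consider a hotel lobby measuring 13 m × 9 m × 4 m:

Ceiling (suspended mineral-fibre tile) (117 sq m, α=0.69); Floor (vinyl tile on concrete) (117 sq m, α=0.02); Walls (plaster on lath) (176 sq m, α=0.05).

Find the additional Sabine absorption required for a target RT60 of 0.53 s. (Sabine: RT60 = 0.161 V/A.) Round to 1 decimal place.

Summing Sᵢαᵢ: 80.730 + 2.340 + 8.800 → A₁ = 91.870 sabins.
V = 468 m³. Required absorption A₂ = 0.161 × 468 / 0.53 = 142.166 sabins.
ΔA = A₂ − A₁ = 142.166 − 91.870 = 50.3 sabins.

50.3 sabins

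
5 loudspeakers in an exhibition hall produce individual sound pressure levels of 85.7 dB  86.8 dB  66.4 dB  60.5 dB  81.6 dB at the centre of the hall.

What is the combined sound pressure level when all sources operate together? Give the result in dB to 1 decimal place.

Σ 10^(Lᵢ/10) = 1e+09.
L_total = 10·log₁₀(1e+09) = 90.0 dB.

90.0 dB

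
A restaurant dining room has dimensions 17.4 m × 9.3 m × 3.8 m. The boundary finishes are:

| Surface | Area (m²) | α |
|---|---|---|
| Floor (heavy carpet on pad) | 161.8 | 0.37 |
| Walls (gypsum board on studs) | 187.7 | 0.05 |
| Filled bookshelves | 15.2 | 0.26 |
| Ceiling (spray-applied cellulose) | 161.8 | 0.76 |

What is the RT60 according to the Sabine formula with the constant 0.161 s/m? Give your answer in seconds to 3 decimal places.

0.505 s

A = Σ Sᵢαᵢ = 161.8*0.37 + 187.7*0.05 + 15.2*0.26 + 161.8*0.76 = 196.171 sabins.
V = 17.4·9.3·3.8 = 614.916 m³.
Sabine: RT60 = 0.161 × 614.916 / 196.171 = 0.505 s.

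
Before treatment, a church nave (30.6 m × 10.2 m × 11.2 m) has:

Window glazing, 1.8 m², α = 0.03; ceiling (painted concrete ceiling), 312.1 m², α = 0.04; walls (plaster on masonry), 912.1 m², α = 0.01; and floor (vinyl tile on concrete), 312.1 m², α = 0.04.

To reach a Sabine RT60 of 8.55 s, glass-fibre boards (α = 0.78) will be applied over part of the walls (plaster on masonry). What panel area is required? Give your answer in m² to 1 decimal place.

Summing Sᵢαᵢ: 0.054 + 12.484 + 9.121 + 12.484 → A₁ = 34.143 sabins.
Required A₂ = 0.161·3495.744/8.55 = 65.826 sabins.
Absorption to add: 65.826 − 34.143 = 31.683 sabins.
Each m² of panel replacing the walls (plaster on masonry) adds (0.78 − 0.01) = 0.77 sabins.
Panel area = 31.683 / 0.77 = 41.1 m².

41.1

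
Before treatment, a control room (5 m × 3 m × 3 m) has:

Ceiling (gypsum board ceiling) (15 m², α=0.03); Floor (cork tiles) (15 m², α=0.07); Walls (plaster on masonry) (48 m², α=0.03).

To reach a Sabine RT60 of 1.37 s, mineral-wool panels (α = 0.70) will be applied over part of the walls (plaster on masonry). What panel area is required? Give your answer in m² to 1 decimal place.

Total absorption A₁ = 15*0.03 + 15*0.07 + 48*0.03
  = 0.450 + 1.050 + 1.440 = 2.940 m² sabins.
Required A₂ = 0.161·45/1.37 = 5.288 sabins.
Absorption to add: 5.288 − 2.940 = 2.348 sabins.
Net gain per m²: Δα = 0.70 − 0.03 = 0.67.
Panel area = 2.348 / 0.67 = 3.5 m².

3.5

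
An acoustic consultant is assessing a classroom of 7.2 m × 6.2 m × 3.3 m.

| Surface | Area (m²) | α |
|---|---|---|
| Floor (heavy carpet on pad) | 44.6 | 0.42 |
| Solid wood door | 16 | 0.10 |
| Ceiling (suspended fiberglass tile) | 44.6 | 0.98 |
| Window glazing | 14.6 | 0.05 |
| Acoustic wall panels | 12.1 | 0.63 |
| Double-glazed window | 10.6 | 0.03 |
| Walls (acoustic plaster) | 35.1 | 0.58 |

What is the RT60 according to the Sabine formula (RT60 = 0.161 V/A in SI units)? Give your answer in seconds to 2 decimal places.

Equivalent absorption area: A = 44.6*0.42 + 16*0.10 + 44.6*0.98 + 14.6*0.05 + 12.1*0.63 + 10.6*0.03 + 35.1*0.58 = 93.069 m².
Volume V = 7.2 × 6.2 × 3.3 = 147.312 m³.
Sabine: RT60 = 0.161 × 147.312 / 93.069 = 0.25 s.

0.25 s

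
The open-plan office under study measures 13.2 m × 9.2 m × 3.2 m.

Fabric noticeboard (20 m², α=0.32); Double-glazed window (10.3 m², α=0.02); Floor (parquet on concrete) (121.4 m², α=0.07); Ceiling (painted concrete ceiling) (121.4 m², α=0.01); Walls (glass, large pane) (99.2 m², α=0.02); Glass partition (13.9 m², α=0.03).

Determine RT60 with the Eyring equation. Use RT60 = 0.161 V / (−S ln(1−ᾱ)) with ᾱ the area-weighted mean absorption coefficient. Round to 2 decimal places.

S = Σ Sᵢ = 386.2 m².
Σ(Sᵢαᵢ) = 20×0.32 + 10.3×0.02 + 121.4×0.07 + 121.4×0.01 + 99.2×0.02 + 13.9×0.03 = 18.719.
Mean coefficient ᾱ = A/S = 0.0485.
−S·ln(1−ᾱ) = −386.2 × ln(1 − 0.0485) = 19.200.
V = 13.2 × 9.2 × 3.2 = 388.608 m³.
T = 0.161·V/[−S·ln(1−ᾱ)] = 0.161·388.608/19.200 = 3.26 s.

3.26 s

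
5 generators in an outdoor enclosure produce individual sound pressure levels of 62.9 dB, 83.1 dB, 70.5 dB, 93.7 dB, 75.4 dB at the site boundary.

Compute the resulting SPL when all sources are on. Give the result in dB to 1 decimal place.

Converting to relative power and adding: 10^(62.9/10) + 10^(83.1/10) + 10^(70.5/10) + 10^(93.7/10) + 10^(75.4/10) = 2.596e+09.
Back to dB: 10·log₁₀ Σ = 94.1 dB.

94.1 dB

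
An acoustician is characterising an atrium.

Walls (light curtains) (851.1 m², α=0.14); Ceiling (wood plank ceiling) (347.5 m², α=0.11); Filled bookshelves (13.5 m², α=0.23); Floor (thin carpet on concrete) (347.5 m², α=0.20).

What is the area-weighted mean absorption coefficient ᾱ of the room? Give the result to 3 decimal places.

S = Σ Sᵢ = 851.1 + 347.5 + 13.5 + 347.5 = 1559.6 m².
A = 851.1×0.14 + 347.5×0.11 + 13.5×0.23 + 347.5×0.20 = 229.984 sabins.
ᾱ = 229.984 / 1559.6 = 0.147.

0.147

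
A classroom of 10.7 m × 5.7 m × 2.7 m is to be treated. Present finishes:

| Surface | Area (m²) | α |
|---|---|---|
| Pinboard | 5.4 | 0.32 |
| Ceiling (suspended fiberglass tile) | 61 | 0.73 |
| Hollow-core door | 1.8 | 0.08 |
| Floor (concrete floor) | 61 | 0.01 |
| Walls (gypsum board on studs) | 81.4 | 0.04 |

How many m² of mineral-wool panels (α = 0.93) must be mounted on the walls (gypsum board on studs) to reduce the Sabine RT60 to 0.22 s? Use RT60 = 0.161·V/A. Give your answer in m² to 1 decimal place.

78.9

Equivalent absorption area: A₁ = 5.4*0.32 + 61*0.73 + 1.8*0.08 + 61*0.01 + 81.4*0.04 = 50.268 m².
Required A₂ = 0.161·164.673/0.22 = 120.511 sabins.
Absorption to add: 120.511 − 50.268 = 70.243 sabins.
Each m² of panel replacing the walls (gypsum board on studs) adds (0.93 − 0.04) = 0.89 sabins.
Area = ΔA/Δα = 70.243/0.89 = 78.9 m².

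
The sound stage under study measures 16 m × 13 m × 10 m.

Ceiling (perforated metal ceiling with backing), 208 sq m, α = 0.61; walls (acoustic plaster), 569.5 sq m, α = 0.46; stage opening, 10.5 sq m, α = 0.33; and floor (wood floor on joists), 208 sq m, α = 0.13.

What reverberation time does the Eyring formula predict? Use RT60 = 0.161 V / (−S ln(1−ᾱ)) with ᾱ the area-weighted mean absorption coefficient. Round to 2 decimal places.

Total surface area S = 208 + 569.5 + 10.5 + 208 = 996.0 sq m.
Σ(Sᵢαᵢ) = 208·0.61 + 569.5·0.46 + 10.5·0.33 + 208·0.13 = 419.355.
ᾱ = 419.355 / 996.0 = 0.4210.
Eyring denominator: −S ln(1−ᾱ) = 544.267.
V = 16 × 13 × 10 = 2080 m³.
RT60 = 0.161 × 2080 / 544.267 = 0.62 s.

0.62 sec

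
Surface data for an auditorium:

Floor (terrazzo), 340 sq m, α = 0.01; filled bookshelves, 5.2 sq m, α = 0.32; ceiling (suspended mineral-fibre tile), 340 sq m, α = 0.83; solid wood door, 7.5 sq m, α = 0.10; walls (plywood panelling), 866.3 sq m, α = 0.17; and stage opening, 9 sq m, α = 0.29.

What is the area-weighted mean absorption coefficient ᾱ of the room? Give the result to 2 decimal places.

S = Σ Sᵢ = 340 + 5.2 + 340 + 7.5 + 866.3 + 9 = 1568.0 sq m.
Σ(Sᵢαᵢ) = 340×0.01 + 5.2×0.32 + 340×0.83 + 7.5×0.10 + 866.3×0.17 + 9×0.29 = 437.895.
ᾱ = 437.895 / 1568.0 = 0.28.

0.28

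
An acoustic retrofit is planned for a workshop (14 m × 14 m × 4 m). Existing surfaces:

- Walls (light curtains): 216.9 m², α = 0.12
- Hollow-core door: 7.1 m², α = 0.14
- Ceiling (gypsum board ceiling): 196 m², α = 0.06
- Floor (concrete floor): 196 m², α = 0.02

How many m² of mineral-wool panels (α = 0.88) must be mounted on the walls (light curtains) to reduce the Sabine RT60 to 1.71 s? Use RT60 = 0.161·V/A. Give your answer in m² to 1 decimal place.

40.9

Summing Sᵢαᵢ: 26.028 + 0.994 + 11.760 + 3.920 → A₁ = 42.702 sabins.
Required A₂ = 0.161·784/1.71 = 73.815 sabins.
ΔA needed = 73.815 − 42.702 = 31.113 sabins.
Net gain per m²: Δα = 0.88 − 0.12 = 0.76.
Area = ΔA/Δα = 31.113/0.76 = 40.9 m².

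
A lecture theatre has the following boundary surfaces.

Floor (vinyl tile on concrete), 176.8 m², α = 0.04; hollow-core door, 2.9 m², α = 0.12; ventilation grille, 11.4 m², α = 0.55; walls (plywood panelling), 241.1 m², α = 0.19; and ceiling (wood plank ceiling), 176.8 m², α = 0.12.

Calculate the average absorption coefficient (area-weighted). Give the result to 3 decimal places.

S = Σ Sᵢ = 176.8 + 2.9 + 11.4 + 241.1 + 176.8 = 609.0 m².
Weighted sum Σ Sα = 80.715.
ᾱ = A/S = 0.133.

0.133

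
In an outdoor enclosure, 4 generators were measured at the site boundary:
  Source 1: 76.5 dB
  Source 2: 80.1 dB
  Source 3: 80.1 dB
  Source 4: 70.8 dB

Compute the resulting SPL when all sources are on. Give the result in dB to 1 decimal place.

Σ 10^(Lᵢ/10) = 2.613e+08.
L_total = 10·log₁₀(2.613e+08) = 84.2 dB.

84.2 dB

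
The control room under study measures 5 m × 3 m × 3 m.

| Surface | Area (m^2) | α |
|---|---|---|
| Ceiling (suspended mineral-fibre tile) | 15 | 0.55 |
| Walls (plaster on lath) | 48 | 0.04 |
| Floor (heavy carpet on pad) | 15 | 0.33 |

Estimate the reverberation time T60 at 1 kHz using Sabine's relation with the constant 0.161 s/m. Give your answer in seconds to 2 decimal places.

Total absorption A = 15×0.55 + 48×0.04 + 15×0.33
  = 8.250 + 1.920 + 4.950 = 15.120 m^2 sabins.
V = 5·3·3 = 45 m³.
T = 0.161 V/A = 0.161·45/15.120 = 0.48 s.

0.48 s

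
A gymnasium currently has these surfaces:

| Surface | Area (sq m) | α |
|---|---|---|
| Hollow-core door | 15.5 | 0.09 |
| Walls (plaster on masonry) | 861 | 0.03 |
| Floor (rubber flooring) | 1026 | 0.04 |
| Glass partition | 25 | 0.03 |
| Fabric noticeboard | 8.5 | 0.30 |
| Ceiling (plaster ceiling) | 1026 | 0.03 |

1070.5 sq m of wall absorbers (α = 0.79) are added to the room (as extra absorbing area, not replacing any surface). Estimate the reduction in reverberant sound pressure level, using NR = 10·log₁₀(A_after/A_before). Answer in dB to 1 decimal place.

Total absorption A_before = 15.5·0.09 + 861·0.03 + 1026·0.04 + 25·0.03 + 8.5·0.30 + 1026·0.03
  = 1.395 + 25.830 + 41.040 + 0.750 + 2.550 + 30.780 = 102.345 sq m sabins.
Treatment contributes 1070.5·0.79 = 845.695 sabins.
New total A_after = 948.040 sabins.
Reduction = 10 log₁₀(A_after/A_before) = 10 log₁₀(9.2632) = 9.7 dB.

9.7 dB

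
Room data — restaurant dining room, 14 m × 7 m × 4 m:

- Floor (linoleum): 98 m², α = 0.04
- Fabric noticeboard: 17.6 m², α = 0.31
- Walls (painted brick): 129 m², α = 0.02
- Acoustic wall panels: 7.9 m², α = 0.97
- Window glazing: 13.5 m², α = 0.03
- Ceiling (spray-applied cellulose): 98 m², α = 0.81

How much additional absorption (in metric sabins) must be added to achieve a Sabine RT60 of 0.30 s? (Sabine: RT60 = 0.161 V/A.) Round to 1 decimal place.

Total absorption A₁ = 98·0.04 + 17.6·0.31 + 129·0.02 + 7.9·0.97 + 13.5·0.03 + 98·0.81
  = 3.920 + 5.456 + 2.580 + 7.663 + 0.405 + 79.380 = 99.404 m² sabins.
Target A₂ = 0.161·392/0.30 = 210.373 sabins (V = 392 m³).
Shortfall: 210.373 − 99.404 = 111.0 sabins.

111.0 sabins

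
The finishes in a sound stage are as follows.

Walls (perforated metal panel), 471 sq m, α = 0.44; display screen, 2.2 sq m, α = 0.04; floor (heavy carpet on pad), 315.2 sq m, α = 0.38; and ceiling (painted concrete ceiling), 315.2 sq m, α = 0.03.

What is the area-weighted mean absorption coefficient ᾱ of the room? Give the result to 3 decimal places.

Total surface area S = 1103.6 sq m.
Weighted sum Σ Sα = 336.560.
ᾱ = A/S = 0.305.

0.305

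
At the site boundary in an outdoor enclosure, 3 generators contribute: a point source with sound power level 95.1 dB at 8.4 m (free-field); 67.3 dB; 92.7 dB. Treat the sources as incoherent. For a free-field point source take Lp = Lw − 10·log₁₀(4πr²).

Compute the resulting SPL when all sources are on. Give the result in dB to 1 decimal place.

Source at 8.4 m: Lp = 95.1 − 10·log₁₀(4π·8.4²) = 95.1 − 10·log₁₀(886.683) = 65.6 dB.
Sum in the linear (power) domain: Σ 10^(Lᵢ/10) = 10^(65.6/10) + 10^(67.3/10) + 10^(92.7/10) = 1.871e+09.
Back to dB: 10·log₁₀ Σ = 92.7 dB.

92.7 dB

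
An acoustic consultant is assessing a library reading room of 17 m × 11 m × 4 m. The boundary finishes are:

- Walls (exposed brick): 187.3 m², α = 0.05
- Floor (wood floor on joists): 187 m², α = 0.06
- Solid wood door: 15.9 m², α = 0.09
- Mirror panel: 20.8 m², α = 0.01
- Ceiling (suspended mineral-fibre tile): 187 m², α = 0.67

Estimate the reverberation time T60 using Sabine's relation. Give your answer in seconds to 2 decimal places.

Summing Sᵢαᵢ: 9.365 + 11.220 + 1.431 + 0.208 + 125.290 → A = 147.514 sabins.
Volume V = 17 × 11 × 4 = 748 m³.
T = 0.161 V/A = 0.161·748/147.514 = 0.82 s.

0.82 seconds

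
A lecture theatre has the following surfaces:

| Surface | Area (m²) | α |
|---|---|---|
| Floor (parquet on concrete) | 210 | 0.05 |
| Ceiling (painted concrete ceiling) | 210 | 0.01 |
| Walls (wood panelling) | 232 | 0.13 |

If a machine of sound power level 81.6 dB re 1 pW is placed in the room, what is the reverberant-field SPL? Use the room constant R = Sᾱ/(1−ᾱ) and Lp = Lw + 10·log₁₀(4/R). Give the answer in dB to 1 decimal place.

Σ(Sᵢαᵢ) = 210×0.05 + 210×0.01 + 232×0.13 = 42.760; total area S = 652.0 m².
ᾱ = 0.0656, so room constant R = A/(1−ᾱ) = 45.762 m².
Lp = 81.6 + 10·log₁₀(4/45.762) = 81.6 + (-10.58) = 71.0 dB.

71.0 dB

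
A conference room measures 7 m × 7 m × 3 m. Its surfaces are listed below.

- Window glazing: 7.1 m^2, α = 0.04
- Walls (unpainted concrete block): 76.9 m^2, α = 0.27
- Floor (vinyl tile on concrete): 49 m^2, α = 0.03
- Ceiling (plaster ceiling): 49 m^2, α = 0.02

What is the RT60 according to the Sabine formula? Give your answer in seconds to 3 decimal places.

Summing Sᵢαᵢ: 0.284 + 20.763 + 1.470 + 0.980 → A = 23.497 sabins.
Volume V = 7 × 7 × 3 = 147 m³.
Sabine: RT60 = 0.161 × 147 / 23.497 = 1.007 s.

1.007 s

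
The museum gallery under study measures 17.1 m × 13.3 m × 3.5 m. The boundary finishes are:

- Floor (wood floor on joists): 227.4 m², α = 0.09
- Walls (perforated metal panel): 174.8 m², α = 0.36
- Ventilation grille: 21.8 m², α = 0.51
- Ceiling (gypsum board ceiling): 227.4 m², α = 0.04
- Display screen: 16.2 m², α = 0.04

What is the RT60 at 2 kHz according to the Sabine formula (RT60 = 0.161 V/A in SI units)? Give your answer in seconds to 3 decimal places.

Equivalent absorption area: A = 227.4*0.09 + 174.8*0.36 + 21.8*0.51 + 227.4*0.04 + 16.2*0.04 = 104.256 m².
V = 17.1·13.3·3.5 = 796.005 m³.
Sabine: RT60 = 0.161 × 796.005 / 104.256 = 1.229 s.

1.229 seconds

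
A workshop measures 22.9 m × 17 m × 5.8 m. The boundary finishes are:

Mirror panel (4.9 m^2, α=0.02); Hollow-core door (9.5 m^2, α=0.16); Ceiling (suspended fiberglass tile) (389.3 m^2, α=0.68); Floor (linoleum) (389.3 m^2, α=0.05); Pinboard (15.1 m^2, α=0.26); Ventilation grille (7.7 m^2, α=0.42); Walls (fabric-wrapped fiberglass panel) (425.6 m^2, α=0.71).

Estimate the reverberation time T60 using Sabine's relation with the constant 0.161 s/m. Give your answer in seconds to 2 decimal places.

Total absorption A = 4.9*0.02 + 9.5*0.16 + 389.3*0.68 + 389.3*0.05 + 15.1*0.26 + 7.7*0.42 + 425.6*0.71
  = 0.098 + 1.520 + 264.724 + 19.465 + 3.926 + 3.234 + 302.176 = 595.143 m^2 sabins.
V = 22.9·17·5.8 = 2257.94 m³.
RT60 = 0.161 · V / A = 0.161 × 2257.94 / 595.143 = 0.61 s.

0.61 sec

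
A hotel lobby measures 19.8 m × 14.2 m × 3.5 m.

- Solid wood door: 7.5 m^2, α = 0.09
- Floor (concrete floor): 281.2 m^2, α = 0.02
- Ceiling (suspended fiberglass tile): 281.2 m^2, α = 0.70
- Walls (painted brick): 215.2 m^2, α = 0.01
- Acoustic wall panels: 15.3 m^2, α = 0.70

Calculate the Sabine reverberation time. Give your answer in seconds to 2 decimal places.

Equivalent absorption area: A = 7.5*0.09 + 281.2*0.02 + 281.2*0.70 + 215.2*0.01 + 15.3*0.70 = 216.001 m^2.
Volume V = 19.8 × 14.2 × 3.5 = 984.06 m³.
RT60 = 0.161 · V / A = 0.161 × 984.06 / 216.001 = 0.73 s.

0.73 seconds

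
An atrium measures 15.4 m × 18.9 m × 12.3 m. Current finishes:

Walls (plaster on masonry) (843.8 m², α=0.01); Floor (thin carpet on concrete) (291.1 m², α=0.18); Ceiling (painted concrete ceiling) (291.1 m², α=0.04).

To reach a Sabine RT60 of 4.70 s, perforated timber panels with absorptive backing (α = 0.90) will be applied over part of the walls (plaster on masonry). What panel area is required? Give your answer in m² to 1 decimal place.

56.4

A₁ = Σ Sᵢαᵢ = 843.8·0.01 + 291.1·0.18 + 291.1·0.04 = 72.480 sabins.
Required A₂ = 0.161·3580.038/4.70 = 122.635 sabins.
Absorption to add: 122.635 − 72.480 = 50.155 sabins.
Net gain per m²: Δα = 0.90 − 0.01 = 0.89.
Area = ΔA/Δα = 50.155/0.89 = 56.4 m².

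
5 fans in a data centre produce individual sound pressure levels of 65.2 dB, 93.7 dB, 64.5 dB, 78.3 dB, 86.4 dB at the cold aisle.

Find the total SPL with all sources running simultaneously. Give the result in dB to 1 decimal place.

94.6 dB

Σ 10^(Lᵢ/10) = 2.854e+09.
Combined level = 10 log₁₀(2.854e+09) = 94.6 dB.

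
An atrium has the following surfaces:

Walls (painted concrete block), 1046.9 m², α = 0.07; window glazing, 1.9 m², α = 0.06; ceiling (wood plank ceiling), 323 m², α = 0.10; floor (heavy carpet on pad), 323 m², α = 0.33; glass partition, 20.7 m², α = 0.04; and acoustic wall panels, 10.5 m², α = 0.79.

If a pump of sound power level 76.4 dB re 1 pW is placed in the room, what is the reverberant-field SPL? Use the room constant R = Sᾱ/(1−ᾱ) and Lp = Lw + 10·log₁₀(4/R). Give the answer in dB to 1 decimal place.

Σ(Sᵢαᵢ) = 1046.9·0.07 + 1.9·0.06 + 323·0.10 + 323·0.33 + 20.7·0.04 + 10.5·0.79 = 221.410; total area S = 1726.0 m².
ᾱ = 221.410/1726.0 = 0.1283; R = Sᾱ/(1−ᾱ) = 221.410/(1−0.1283) = 253.998 m².
Lp = Lw + 10 log₁₀(4/R) = 76.4 -18.03 = 58.4 dB.

58.4 dB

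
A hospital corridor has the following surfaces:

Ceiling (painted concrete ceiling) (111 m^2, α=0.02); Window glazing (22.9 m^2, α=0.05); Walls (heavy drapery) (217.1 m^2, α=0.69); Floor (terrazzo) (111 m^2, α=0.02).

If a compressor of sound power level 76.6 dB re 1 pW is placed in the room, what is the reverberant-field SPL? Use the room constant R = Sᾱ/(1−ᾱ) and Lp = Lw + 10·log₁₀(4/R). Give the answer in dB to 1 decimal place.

58.9 dB

Σ(Sᵢαᵢ) = 111·0.02 + 22.9·0.05 + 217.1·0.69 + 111·0.02 = 155.384; total area S = 462.0 m^2.
ᾱ = 0.3363, so room constant R = A/(1−ᾱ) = 234.118 m^2.
Lp = Lw + 10 log₁₀(4/R) = 76.6 -17.67 = 58.9 dB.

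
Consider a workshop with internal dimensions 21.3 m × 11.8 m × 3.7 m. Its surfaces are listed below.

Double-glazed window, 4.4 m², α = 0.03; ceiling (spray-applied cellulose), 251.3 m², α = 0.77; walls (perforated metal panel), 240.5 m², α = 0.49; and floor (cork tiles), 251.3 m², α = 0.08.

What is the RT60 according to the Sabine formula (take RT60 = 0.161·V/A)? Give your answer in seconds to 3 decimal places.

0.452 seconds

Equivalent absorption area: A = 4.4*0.03 + 251.3*0.77 + 240.5*0.49 + 251.3*0.08 = 331.582 m².
V = 21.3·11.8·3.7 = 929.958 m³.
RT60 = 0.161 · V / A = 0.161 × 929.958 / 331.582 = 0.452 s.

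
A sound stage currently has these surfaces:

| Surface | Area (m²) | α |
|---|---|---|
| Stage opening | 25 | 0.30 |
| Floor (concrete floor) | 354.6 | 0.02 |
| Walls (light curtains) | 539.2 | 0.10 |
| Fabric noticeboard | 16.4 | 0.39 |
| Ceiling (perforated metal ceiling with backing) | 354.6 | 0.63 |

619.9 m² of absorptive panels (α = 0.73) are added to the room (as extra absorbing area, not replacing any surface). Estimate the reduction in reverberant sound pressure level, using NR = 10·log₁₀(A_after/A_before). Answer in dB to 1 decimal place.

Total absorption A_before = 25*0.30 + 354.6*0.02 + 539.2*0.10 + 16.4*0.39 + 354.6*0.63
  = 7.500 + 7.092 + 53.920 + 6.396 + 223.398 = 298.306 m² sabins.
Treatment contributes 619.9·0.73 = 452.527 sabins.
New total A_after = 750.833 sabins.
NR = 10·log₁₀(750.833/298.306) = 4.0 dB.

4.0 dB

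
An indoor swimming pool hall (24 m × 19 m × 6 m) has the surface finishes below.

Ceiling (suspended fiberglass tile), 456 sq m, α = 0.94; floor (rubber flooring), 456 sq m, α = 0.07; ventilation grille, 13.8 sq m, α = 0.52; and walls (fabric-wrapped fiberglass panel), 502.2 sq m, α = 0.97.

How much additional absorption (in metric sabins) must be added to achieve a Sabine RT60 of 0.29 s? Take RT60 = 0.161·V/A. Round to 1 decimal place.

564.1 sabins

A₁ = Σ Sᵢαᵢ = 456×0.94 + 456×0.07 + 13.8×0.52 + 502.2×0.97 = 954.870 sabins.
Target A₂ = 0.161·2736/0.29 = 1518.952 sabins (V = 2736 m³).
ΔA = A₂ − A₁ = 1518.952 − 954.870 = 564.1 sabins.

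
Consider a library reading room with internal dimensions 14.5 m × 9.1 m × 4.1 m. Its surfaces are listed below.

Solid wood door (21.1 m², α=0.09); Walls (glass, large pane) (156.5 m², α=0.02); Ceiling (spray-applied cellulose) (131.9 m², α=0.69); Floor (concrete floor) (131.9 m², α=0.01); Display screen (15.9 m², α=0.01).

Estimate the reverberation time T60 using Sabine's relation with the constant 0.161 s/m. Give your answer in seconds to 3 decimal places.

Total absorption A = 21.1*0.09 + 156.5*0.02 + 131.9*0.69 + 131.9*0.01 + 15.9*0.01
  = 1.899 + 3.130 + 91.011 + 1.319 + 0.159 = 97.518 m² sabins.
Room volume: 540.995 m³.
Sabine: RT60 = 0.161 × 540.995 / 97.518 = 0.893 s.

0.893 sec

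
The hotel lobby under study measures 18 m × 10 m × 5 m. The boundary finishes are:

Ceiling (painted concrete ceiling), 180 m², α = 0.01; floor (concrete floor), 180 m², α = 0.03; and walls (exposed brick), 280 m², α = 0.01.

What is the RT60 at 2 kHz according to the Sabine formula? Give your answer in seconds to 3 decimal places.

14.490 s

Equivalent absorption area: A = 180*0.01 + 180*0.03 + 280*0.01 = 10.000 m².
Room volume: 900 m³.
RT60 = 0.161 · V / A = 0.161 × 900 / 10.000 = 14.490 s.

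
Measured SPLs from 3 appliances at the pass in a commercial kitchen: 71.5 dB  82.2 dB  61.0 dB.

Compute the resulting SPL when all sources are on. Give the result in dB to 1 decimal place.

Σ 10^(Lᵢ/10) = 1.813e+08.
L_total = 10·log₁₀(1.813e+08) = 82.6 dB.

82.6 dB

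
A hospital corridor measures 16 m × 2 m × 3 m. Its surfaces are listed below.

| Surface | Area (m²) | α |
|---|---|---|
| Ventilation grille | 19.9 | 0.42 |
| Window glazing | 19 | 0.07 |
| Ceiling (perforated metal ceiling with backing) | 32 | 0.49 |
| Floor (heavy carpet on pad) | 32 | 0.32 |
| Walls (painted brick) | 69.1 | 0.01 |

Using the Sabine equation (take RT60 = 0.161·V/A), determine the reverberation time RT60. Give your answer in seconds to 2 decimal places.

Equivalent absorption area: A = 19.9·0.42 + 19·0.07 + 32·0.49 + 32·0.32 + 69.1·0.01 = 36.299 m².
Volume V = 16 × 2 × 3 = 96 m³.
T = 0.161 V/A = 0.161·96/36.299 = 0.43 s.

0.43 s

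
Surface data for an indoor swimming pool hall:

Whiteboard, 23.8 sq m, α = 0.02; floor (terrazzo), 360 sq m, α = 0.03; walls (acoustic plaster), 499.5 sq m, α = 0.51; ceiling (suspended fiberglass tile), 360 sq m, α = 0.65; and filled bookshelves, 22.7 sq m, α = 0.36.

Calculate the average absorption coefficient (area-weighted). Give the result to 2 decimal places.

0.40

Total surface area S = 1266.0 sq m.
A = 23.8*0.02 + 360*0.03 + 499.5*0.51 + 360*0.65 + 22.7*0.36 = 508.193 sabins.
ᾱ = A/S = 0.40.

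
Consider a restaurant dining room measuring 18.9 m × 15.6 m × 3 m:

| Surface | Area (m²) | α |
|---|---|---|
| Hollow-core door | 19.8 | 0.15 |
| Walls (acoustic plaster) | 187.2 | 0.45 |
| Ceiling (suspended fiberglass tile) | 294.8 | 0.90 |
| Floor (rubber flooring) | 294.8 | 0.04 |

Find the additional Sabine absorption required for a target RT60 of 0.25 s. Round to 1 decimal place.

205.3 sabins

Equivalent absorption area: A₁ = 19.8*0.15 + 187.2*0.45 + 294.8*0.90 + 294.8*0.04 = 364.322 m².
Target A₂ = 0.161·884.52/0.25 = 569.631 sabins (V = 884.52 m³).
ΔA = A₂ − A₁ = 569.631 − 364.322 = 205.3 sabins.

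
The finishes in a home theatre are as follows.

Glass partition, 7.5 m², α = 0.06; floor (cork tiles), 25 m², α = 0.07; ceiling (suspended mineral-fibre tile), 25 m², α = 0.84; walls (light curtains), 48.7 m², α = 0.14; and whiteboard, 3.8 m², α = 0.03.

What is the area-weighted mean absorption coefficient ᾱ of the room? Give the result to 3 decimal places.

0.274

S = Σ Sᵢ = 7.5 + 25 + 25 + 48.7 + 3.8 = 110.0 m².
Weighted sum Σ Sα = 30.132.
ᾱ = 30.132 / 110.0 = 0.274.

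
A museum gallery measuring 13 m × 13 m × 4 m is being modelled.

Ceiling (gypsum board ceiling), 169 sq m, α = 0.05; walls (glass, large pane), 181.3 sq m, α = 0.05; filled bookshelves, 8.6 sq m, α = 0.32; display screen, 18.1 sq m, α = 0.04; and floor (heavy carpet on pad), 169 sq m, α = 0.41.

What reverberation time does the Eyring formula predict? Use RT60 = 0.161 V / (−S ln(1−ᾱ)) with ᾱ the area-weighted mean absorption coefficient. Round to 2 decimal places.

1.10 sec

S = Σ Sᵢ = 546.0 sq m.
Σ(Sᵢαᵢ) = 169·0.05 + 181.3·0.05 + 8.6·0.32 + 18.1·0.04 + 169·0.41 = 90.281.
ᾱ = 90.281 / 546.0 = 0.1653.
−S·ln(1−ᾱ) = −546.0 × ln(1 − 0.1653) = 98.653.
V = 13 × 13 × 4 = 676 m³.
T = 0.161·V/[−S·ln(1−ᾱ)] = 0.161·676/98.653 = 1.10 s.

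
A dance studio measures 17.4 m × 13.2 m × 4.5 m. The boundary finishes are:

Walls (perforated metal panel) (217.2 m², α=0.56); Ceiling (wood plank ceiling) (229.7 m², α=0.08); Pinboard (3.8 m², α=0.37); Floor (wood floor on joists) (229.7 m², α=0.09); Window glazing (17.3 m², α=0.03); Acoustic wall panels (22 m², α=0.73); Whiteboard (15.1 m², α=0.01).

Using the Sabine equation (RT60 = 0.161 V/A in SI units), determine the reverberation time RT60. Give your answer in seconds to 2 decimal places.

Summing Sᵢαᵢ: 121.632 + 18.376 + 1.406 + 20.673 + 0.519 + 16.060 + 0.151 → A = 178.817 sabins.
V = 17.4·13.2·4.5 = 1033.56 m³.
T = 0.161 V/A = 0.161·1033.56/178.817 = 0.93 s.

0.93 s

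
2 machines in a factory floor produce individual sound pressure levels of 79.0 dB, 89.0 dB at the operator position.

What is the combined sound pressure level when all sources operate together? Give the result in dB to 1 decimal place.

Σ 10^(Lᵢ/10) = 8.738e+08.
Back to dB: 10·log₁₀ Σ = 89.4 dB.

89.4 dB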